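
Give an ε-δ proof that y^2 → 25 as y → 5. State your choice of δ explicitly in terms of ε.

δ = min(2, ε/12)

Let ε > 0 be given. We seek δ > 0 with 0 < |y − 5| < δ ⇒ |y^2 − 25| < ε.
Factor: y^2 − 25 = (y − 5)(y + 5), so |y^2 − 25| = |y − 5|·|y + 5|.
Impose δ ≤ 2 so that |y| < 7; then |y + 5| ≤ 12.
Hence |y^2 − 25| ≤ 12|y − 5|, which is < ε once |y − 5| < ε/12.
Take δ = min(2, ε/12). If 0 < |y − 5| < δ then both bounds hold and |y^2 − 25| ≤ 12|y − 5| < 12·(ε/12) = ε.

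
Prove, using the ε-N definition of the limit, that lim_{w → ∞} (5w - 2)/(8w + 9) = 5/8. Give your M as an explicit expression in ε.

Let ε > 0 be given. We seek M > 0 such that w > M implies |(5w - 2)/(8w + 9) − (5/8)| < ε.
(5w - 2)/(8w + 9) − (5/8) = (8(5w - 2) − 5(8w + 9)) / (8(8w + 9)) = -61/(8(8w + 9)).
For w > 0 we have 8w + 9 > 8w, so |(5w - 2)/(8w + 9) − (5/8)| = 61/(8(8w + 9)) < 61/(8·8w) = (61/64)/w.
Thus |(5w - 2)/(8w + 9) − (5/8)| < ε whenever w > (61/64)/ε.
Take M = (61/64)/ε. If w > M then |(5w - 2)/(8w + 9) − (5/8)| < (61/64)/w < ε.

M = (61/64)/ε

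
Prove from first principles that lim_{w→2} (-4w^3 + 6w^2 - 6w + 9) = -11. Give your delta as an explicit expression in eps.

Fix eps > 0. We want delta > 0 such that 0 < |w − 2| < delta implies |(-4w^3 + 6w^2 - 6w + 9) + 11| < eps.
(-4w^3 + 6w^2 - 6w + 9) + 11 = -4w^3 + 6w^2 - 6w + 20 = (w − 2)(-4w^2 - 2w - 10).
So |(-4w^3 + 6w^2 - 6w + 9) + 11| = |w − 2|·|-4w^2 - 2w - 10|.
Require delta ≤ 1. Then |w − 2| < 1 gives |w| < 3, and by the triangle inequality |-4w^2 - 2w - 10| ≤ 4·3^2 + 2·3 + 10 = 52.
Hence |(-4w^3 + 6w^2 - 6w + 9) + 11| ≤ 52|w − 2| < eps provided |w − 2| < eps/52.
Take delta = min(1, eps/52). Then 0 < |w − 2| < delta gives both |w − 2| < 1 and |w − 2| < eps/52, so |(-4w^3 + 6w^2 - 6w + 9) + 11| < eps.

delta = min(1, eps/52)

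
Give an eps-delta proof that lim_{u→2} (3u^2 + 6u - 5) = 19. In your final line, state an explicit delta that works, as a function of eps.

Fix eps > 0. We want delta > 0 such that 0 < |u − 2| < delta implies |(3u^2 + 6u - 5) − 19| < eps.
(3u^2 + 6u - 5) − 19 = 3u^2 + 6u - 24 = (u − 2)(3u + 12).
So |(3u^2 + 6u - 5) − 19| = |u − 2|·|3u + 12|.
Assume first that |u − 2| < 1, so |u| < 3. Then |3u + 12| ≤ 3·3 + 12 = 21.
Hence |(3u^2 + 6u - 5) − 19| ≤ 21|u − 2| < eps provided |u − 2| < eps/21.
Take delta = min(1, eps/21). Then 0 < |u − 2| < delta gives both |u − 2| < 1 and |u − 2| < eps/21, so |(3u^2 + 6u - 5) − 19| < eps.

delta = min(1, eps/21)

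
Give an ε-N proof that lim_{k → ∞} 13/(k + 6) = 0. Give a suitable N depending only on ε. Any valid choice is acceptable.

N = 13/ε

Fix ε > 0. For k ≥ 1, |13/(k + 6) − 0| = 13/(k + 6) ≤ 13/k.
We need 13/k < ε, i.e. k > 13/ε.
Take N = 13/ε. If k > N then |13/(k + 6)| ≤ 13/k < ε.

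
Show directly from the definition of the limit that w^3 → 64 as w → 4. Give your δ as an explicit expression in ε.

Suppose ε > 0. We seek δ > 0 with 0 < |w − 4| < δ ⇒ |w^3 − 64| < ε.
Factor: w^3 − 64 = (w − 4)(w^2 + 4w + 16), so |w^3 − 64| = |w − 4|·|w^2 + 4w + 16|.
Restrict δ ≤ 2. Then |w − 4| < 2 gives |w| < 6, so by the triangle inequality |w^2 + 4w + 16| ≤ 6^2 + 4·6 + 16 = 76.
Hence |w^3 − 64| ≤ 76|w − 4|, which is < ε once |w − 4| < ε/76.
Take δ = min(2, ε/76). If 0 < |w − 4| < δ then both bounds hold and |w^3 − 64| ≤ 76|w − 4| < 76·(ε/76) = ε.

δ = min(2, ε/76)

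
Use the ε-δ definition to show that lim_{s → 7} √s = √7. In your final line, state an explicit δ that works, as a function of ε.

Suppose ε > 0. We want δ > 0 such that 0 < |s − 7| < δ implies |√s − √7| < ε.
Multiplying by the conjugate, |√s − √7| = |s − 7|/(√s + √7).
Restrict δ ≤ 7 so that |s − 7| < 7 forces s > 0, and then √s + √7 > √7.
Hence |√s − √7| < |s − 7|/√7, which is < ε once |s − 7| < √7·ε.
Take δ = min(7, √7·ε). If 0 < |s − 7| < δ then s > 0 and |√s − √7| < |s − 7|/√7 < ε.

δ = min(7, √7·ε)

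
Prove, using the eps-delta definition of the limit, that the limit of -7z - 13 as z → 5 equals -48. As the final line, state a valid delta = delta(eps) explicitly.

Let eps > 0 be given. We need delta > 0 so that 0 < |z − 5| < delta implies |(-7z - 13) + 48| < eps.
|(-7z - 13) + 48| = |-7z + 35| = 7|z − 5|.
So 7|z − 5| < eps exactly when |z − 5| < eps/7.
Choosing delta = eps/7 gives |(-7z - 13) + 48| = 7|z − 5| < eps whenever |z − 5| < delta.

delta = eps/7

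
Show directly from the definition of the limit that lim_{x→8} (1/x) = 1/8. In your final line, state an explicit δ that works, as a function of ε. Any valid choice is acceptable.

Suppose ε > 0. We seek δ > 0 such that 0 < |x − 8| < δ implies |1/x − (1/8)| < ε.
|1/x − (1/8)| = |8 − x|/(8·|x|) = |x − 8|/(8|x|).
Require δ ≤ 4 so that |x| > 8 − 4 = 4, hence 8|x| > 32.
Then |1/x − (1/8)| < |x − 8|/32, which is < ε when |x − 8| < 32ε.
Take δ = min(4, 32ε). Then 0 < |x − 8| < δ gives both |x − 8| < 4 and |x − 8| < 32ε, so |1/x − (1/8)| < ε.

δ = min(4, 32ε)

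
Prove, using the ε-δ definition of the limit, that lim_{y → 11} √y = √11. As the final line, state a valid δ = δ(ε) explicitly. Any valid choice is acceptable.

δ = min(11, √11·ε)

Suppose ε > 0. We want δ > 0 such that 0 < |y − 11| < δ implies |√y − √11| < ε.
Multiplying by the conjugate, |√y − √11| = |y − 11|/(√y + √11).
Restrict δ ≤ 11 so that |y − 11| < 11 forces y > 0, and then √y + √11 > √11.
Hence |√y − √11| < |y − 11|/√11, which is < ε once |y − 11| < √11·ε.
Take δ = min(11, √11·ε). If 0 < |y − 11| < δ then y > 0 and |√y − √11| < |y − 11|/√11 < ε.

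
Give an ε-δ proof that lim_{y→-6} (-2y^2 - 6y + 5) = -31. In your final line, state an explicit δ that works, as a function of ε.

δ = min(1, ε/20)

Let ε > 0 be given. We want δ > 0 such that 0 < |y + 6| < δ implies |(-2y^2 - 6y + 5) + 31| < ε.
(-2y^2 - 6y + 5) + 31 = -2y^2 - 6y + 36 = (y + 6)(-2y + 6).
So |(-2y^2 - 6y + 5) + 31| = |y + 6|·|-2y + 6|.
Require δ ≤ 1. Then |y + 6| < 1 gives |y| < 7, and by the triangle inequality |-2y + 6| ≤ 2·7 + 6 = 20.
Hence |(-2y^2 - 6y + 5) + 31| ≤ 20|y + 6| < ε provided |y + 6| < ε/20.
Take δ = min(1, ε/20). Then 0 < |y + 6| < δ gives both |y + 6| < 1 and |y + 6| < ε/20, so |(-2y^2 - 6y + 5) + 31| < ε.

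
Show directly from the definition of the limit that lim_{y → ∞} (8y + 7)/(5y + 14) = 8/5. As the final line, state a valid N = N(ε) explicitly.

Suppose ε > 0. We seek N > 0 such that y > N implies |(8y + 7)/(5y + 14) − (8/5)| < ε.
(8y + 7)/(5y + 14) − (8/5) = (5(8y + 7) − 8(5y + 14)) / (5(5y + 14)) = -77/(5(5y + 14)).
For y > 0 we have 5y + 14 > 5y, so |(8y + 7)/(5y + 14) − (8/5)| = 77/(5(5y + 14)) < 77/(5·5y) = (77/25)/y.
Thus |(8y + 7)/(5y + 14) − (8/5)| < ε whenever y > (77/25)/ε.
Take N = (77/25)/ε. If y > N then |(8y + 7)/(5y + 14) − (8/5)| < (77/25)/y < ε.

N = (77/25)/ε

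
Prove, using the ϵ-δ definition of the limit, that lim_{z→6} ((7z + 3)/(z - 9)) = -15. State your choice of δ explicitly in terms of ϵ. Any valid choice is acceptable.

Let ϵ > 0. We want δ > 0 with 0 < |z − 6| < δ ⇒ |(7z + 3)/(z - 9) + 15| < ϵ.
Combining over a common denominator, (7z + 3)/(z - 9) + 15 = [(7z + 3)·(-3) − 45·(z - 9)] / [(-3)·(z - 9)] = -66(z − 6) / ((-3)(z - 9)).
So |(7z + 3)/(z - 9) + 15| = 66|z − 6| / (3·|z − 9|).
Require δ ≤ 3/2, so |z − 9| ≥ |-3| − |z − 6| > 3 − 3/2 = 3/2.
Hence |(7z + 3)/(z - 9) + 15| < 66|z − 6|/(3·(3/2)) = (44/3)|z − 6|, which is < ϵ once |z − 6| < (3/44)ϵ.
Take δ = min(3/2, (3/44)ϵ). Then 0 < |z − 6| < δ forces both bounds, so |(7z + 3)/(z - 9) + 15| < ϵ.

δ = min(3/2, (3/44)ϵ)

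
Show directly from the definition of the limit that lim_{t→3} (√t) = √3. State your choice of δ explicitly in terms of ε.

δ = min(3, √3·ε)

Fix ε > 0. We want δ > 0 such that 0 < |t − 3| < δ implies |√t − √3| < ε.
Rationalise: √t − √3 = (t − 3)/(√t + √3), so |√t − √3| = |t − 3|/(√t + √3).
Restrict δ ≤ 3 so that |t − 3| < 3 forces t > 0, and then √t + √3 > √3.
Hence |√t − √3| < |t − 3|/√3, which is < ε once |t − 3| < √3·ε.
Take δ = min(3, √3·ε). If 0 < |t − 3| < δ then t > 0 and |√t − √3| < |t − 3|/√3 < ε.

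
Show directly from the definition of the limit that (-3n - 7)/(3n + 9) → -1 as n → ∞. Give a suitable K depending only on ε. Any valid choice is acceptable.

Let ε > 0. For n ≥ 1, |(-3n - 7)/(3n + 9) + 1| = |6|/(3(3n + 9)) = 6/(3(3n + 9)).
Since 3n + 9 ≥ 3n for n ≥ 1, this is ≤ 6/(3·3n) = (2/3)/n.
So |(-3n - 7)/(3n + 9) + 1| < ε whenever n > (2/3)/ε.
Take K = (2/3)/ε. If n > K then |(-3n - 7)/(3n + 9) + 1| ≤ (2/3)/n < ε.

K = (2/3)/ε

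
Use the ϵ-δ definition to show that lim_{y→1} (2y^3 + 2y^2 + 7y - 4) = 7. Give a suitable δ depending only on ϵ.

δ = min(2, ϵ/41)

Fix ϵ > 0. We want δ > 0 such that 0 < |y − 1| < δ implies |(2y^3 + 2y^2 + 7y - 4) − 7| < ϵ.
(2y^3 + 2y^2 + 7y - 4) − 7 = 2y^3 + 2y^2 + 7y - 11 = (y − 1)(2y^2 + 4y + 11).
So |(2y^3 + 2y^2 + 7y - 4) − 7| = |y − 1|·|2y^2 + 4y + 11|.
Assume first that |y − 1| < 2, so |y| < 3. Then |2y^2 + 4y + 11| ≤ 2·3^2 + 4·3 + 11 = 41.
Hence |(2y^3 + 2y^2 + 7y - 4) − 7| ≤ 41|y − 1| < ϵ provided |y − 1| < ϵ/41.
Take δ = min(2, ϵ/41). Then 0 < |y − 1| < δ gives both |y − 1| < 2 and |y − 1| < ϵ/41, so |(2y^3 + 2y^2 + 7y - 4) − 7| < ϵ.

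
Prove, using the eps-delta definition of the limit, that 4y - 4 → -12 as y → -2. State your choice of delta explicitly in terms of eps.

Suppose eps > 0. We need delta > 0 so that 0 < |y + 2| < delta implies |(4y - 4) + 12| < eps.
Since (4y - 4) + 12 = 4(y + 2), we have |(4y - 4) + 12| = 4|y + 2|.
Thus it suffices that |y + 2| < eps/4.
Take delta = eps/4. If 0 < |y + 2| < delta then |(4y - 4) + 12| = 4|y + 2| < 4·(eps/4) = eps.

delta = eps/4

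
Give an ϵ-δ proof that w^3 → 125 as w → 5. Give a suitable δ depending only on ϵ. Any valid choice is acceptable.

Let ϵ > 0 be given. We seek δ > 0 with 0 < |w − 5| < δ ⇒ |w^3 − 125| < ϵ.
Factor: w^3 − 125 = (w − 5)(w^2 + 5w + 25), so |w^3 − 125| = |w − 5|·|w^2 + 5w + 25|.
Impose δ ≤ 1 so that |w| < 6; then |w^2 + 5w + 25| ≤ 91.
Hence |w^3 − 125| ≤ 91|w − 5|, which is < ϵ once |w − 5| < ϵ/91.
Take δ = min(1, ϵ/91). If 0 < |w − 5| < δ then both bounds hold and |w^3 − 125| ≤ 91|w − 5| < 91·(ϵ/91) = ϵ.

δ = min(1, ϵ/91)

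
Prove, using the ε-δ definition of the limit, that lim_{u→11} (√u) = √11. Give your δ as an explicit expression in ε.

δ = min(11, √11·ε)

Let ε > 0. We want δ > 0 such that 0 < |u − 11| < δ implies |√u − √11| < ε.
Multiplying by the conjugate, |√u − √11| = |u − 11|/(√u + √11).
Restrict δ ≤ 11 so that |u − 11| < 11 forces u > 0, and then √u + √11 > √11.
Hence |√u − √11| < |u − 11|/√11, which is < ε once |u − 11| < √11·ε.
Take δ = min(11, √11·ε). If 0 < |u − 11| < δ then u > 0 and |√u − √11| < |u − 11|/√11 < ε.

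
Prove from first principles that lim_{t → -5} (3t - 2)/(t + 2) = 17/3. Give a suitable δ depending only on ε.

δ = min(3/2, (9/16)ε)

Fix ε > 0. We want δ > 0 with 0 < |t + 5| < δ ⇒ |(3t - 2)/(t + 2) − (17/3)| < ε.
Combining over a common denominator, (3t - 2)/(t + 2) − (17/3) = [(3t - 2)·(-3) − (-17)·(t + 2)] / [(-3)·(t + 2)] = 8(t + 5) / ((-3)(t + 2)).
So |(3t - 2)/(t + 2) − (17/3)| = 8|t + 5| / (3·|t + 2|).
Restrict δ ≤ 3/2. Then |t + 5| < 3/2 gives |t + 2| = |(t + 5) + (-3)| ≥ 3 − 3/2 = 3/2.
Hence |(3t - 2)/(t + 2) − (17/3)| < 8|t + 5|/(3·(3/2)) = (16/9)|t + 5|, which is < ε once |t + 5| < (9/16)ε.
Take δ = min(3/2, (9/16)ε). Then 0 < |t + 5| < δ forces both bounds, so |(3t - 2)/(t + 2) − (17/3)| < ε.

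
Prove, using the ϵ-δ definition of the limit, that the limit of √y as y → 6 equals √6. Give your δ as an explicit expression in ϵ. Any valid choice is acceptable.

δ = min(6, √6·ϵ)

Let ϵ > 0 be given. We want δ > 0 such that 0 < |y − 6| < δ implies |√y − √6| < ϵ.
Rationalise: √y − √6 = (y − 6)/(√y + √6), so |√y − √6| = |y − 6|/(√y + √6).
Restrict δ ≤ 6 so that |y − 6| < 6 forces y > 0, and then √y + √6 > √6.
Hence |√y − √6| < |y − 6|/√6, which is < ϵ once |y − 6| < √6·ϵ.
Take δ = min(6, √6·ϵ). If 0 < |y − 6| < δ then y > 0 and |√y − √6| < |y − 6|/√6 < ϵ.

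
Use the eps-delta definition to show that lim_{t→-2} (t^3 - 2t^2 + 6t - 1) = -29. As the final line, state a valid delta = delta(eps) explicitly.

Fix eps > 0. We want delta > 0 such that 0 < |t + 2| < delta implies |(t^3 - 2t^2 + 6t - 1) + 29| < eps.
(t^3 - 2t^2 + 6t - 1) + 29 = t^3 - 2t^2 + 6t + 28 = (t + 2)(t^2 - 4t + 14).
So |(t^3 - 2t^2 + 6t - 1) + 29| = |t + 2|·|t^2 - 4t + 14|.
Assume first that |t + 2| < 1, so |t| < 3. Then |t^2 - 4t + 14| ≤ 3^2 + 4·3 + 14 = 35.
Hence |(t^3 - 2t^2 + 6t - 1) + 29| ≤ 35|t + 2| < eps provided |t + 2| < eps/35.
Choosing delta = min(1, eps/35) ensures both conditions, hence |(t^3 - 2t^2 + 6t - 1) + 29| < eps.

delta = min(1, eps/35)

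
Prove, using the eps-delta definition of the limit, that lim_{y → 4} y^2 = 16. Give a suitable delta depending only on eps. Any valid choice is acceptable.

Let eps > 0 be given. We seek delta > 0 with 0 < |y − 4| < delta ⇒ |y^2 − 16| < eps.
Factor: y^2 − 16 = (y − 4)(y + 4), so |y^2 − 16| = |y − 4|·|y + 4|.
Impose delta ≤ 2 so that |y| < 6; then |y + 4| ≤ 10.
Hence |y^2 − 16| ≤ 10|y − 4|, which is < eps once |y − 4| < eps/10.
Take delta = min(2, eps/10). If 0 < |y − 4| < delta then both bounds hold and |y^2 − 16| ≤ 10|y − 4| < 10·(eps/10) = eps.

delta = min(2, eps/10)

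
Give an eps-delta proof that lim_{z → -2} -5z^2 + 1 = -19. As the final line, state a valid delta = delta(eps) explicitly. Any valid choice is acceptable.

Let eps > 0. We want delta > 0 such that 0 < |z + 2| < delta implies |(-5z^2 + 1) + 19| < eps.
(-5z^2 + 1) + 19 = -5z^2 + 20 = (z + 2)(-5z + 10).
So |(-5z^2 + 1) + 19| = |z + 2|·|-5z + 10|.
Assume first that |z + 2| < 2, so |z| < 4. Then |-5z + 10| ≤ 5·4 + 10 = 30.
Hence |(-5z^2 + 1) + 19| ≤ 30|z + 2| < eps provided |z + 2| < eps/30.
Take delta = min(2, eps/30). Then 0 < |z + 2| < delta gives both |z + 2| < 2 and |z + 2| < eps/30, so |(-5z^2 + 1) + 19| < eps.

delta = min(2, eps/30)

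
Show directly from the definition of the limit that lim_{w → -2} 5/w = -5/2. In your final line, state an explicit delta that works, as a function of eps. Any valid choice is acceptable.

delta = min(1, (2/5)eps)

Suppose eps > 0. We seek delta > 0 such that 0 < |w + 2| < delta implies |5/w + 5/2| < eps.
|5/w + 5/2| = 5·|-2 − w|/(2·|w|) = 5|w + 2|/(2|w|).
Require delta ≤ 1 so that |w| > 2 − 1 = 1, hence 2|w| > 2.
Then |5/w + 5/2| < 5|w + 2|/2, which is < eps when |w + 2| < (2/5)eps.
Take delta = min(1, (2/5)eps). Then 0 < |w + 2| < delta gives both |w + 2| < 1 and |w + 2| < (2/5)eps, so |5/w + 5/2| < eps.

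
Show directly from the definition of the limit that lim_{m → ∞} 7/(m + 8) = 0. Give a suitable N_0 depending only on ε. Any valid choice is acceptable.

N_0 = 7/ε

Suppose ε > 0. For m ≥ 1, |7/(m + 8) − 0| = 7/(m + 8) ≤ 7/m.
We need 7/m < ε, i.e. m > 7/ε.
Take N_0 = 7/ε. If m > N_0 then |7/(m + 8)| ≤ 7/m < ε.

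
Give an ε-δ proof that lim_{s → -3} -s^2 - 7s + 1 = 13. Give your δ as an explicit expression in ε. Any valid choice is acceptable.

δ = min(2, ε/9)

Fix ε > 0. We want δ > 0 such that 0 < |s + 3| < δ implies |(-s^2 - 7s + 1) − 13| < ε.
(-s^2 - 7s + 1) − 13 = -s^2 - 7s - 12 = (s + 3)(-s - 4).
So |(-s^2 - 7s + 1) − 13| = |s + 3|·|-s - 4|.
Require δ ≤ 2. Then |s + 3| < 2 gives |s| < 5, and by the triangle inequality |-s - 4| ≤ 5 + 4 = 9.
Hence |(-s^2 - 7s + 1) − 13| ≤ 9|s + 3| < ε provided |s + 3| < ε/9.
Choosing δ = min(2, ε/9) ensures both conditions, hence |(-s^2 - 7s + 1) − 13| < ε.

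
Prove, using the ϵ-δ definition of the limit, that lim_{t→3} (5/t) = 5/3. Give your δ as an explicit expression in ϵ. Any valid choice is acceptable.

δ = min(3/2, (9/10)ϵ)

Let ϵ > 0. We seek δ > 0 such that 0 < |t − 3| < δ implies |5/t − (5/3)| < ϵ.
|5/t − (5/3)| = 5·|3 − t|/(3·|t|) = 5|t − 3|/(3|t|).
Require δ ≤ 3/2 so that |t| > 3 − 3/2 = 3/2, hence 3|t| > 9/2.
Then |5/t − (5/3)| < 5|t − 3|/(9/2), which is < ϵ when |t − 3| < (9/10)ϵ.
Take δ = min(3/2, (9/10)ϵ). Then 0 < |t − 3| < δ gives both |t − 3| < 3/2 and |t − 3| < (9/10)ϵ, so |5/t − (5/3)| < ϵ.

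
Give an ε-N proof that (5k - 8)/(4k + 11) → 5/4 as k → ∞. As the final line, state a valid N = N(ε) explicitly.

Let ε > 0. For k ≥ 1, |(5k - 8)/(4k + 11) − (5/4)| = |-87|/(4(4k + 11)) = 87/(4(4k + 11)).
Since 4k + 11 ≥ 4k for k ≥ 1, this is ≤ 87/(4·4k) = (87/16)/k.
So |(5k - 8)/(4k + 11) − (5/4)| < ε whenever k > (87/16)/ε.
Take N = (87/16)/ε. If k > N then |(5k - 8)/(4k + 11) − (5/4)| ≤ (87/16)/k < ε.

N = (87/16)/ε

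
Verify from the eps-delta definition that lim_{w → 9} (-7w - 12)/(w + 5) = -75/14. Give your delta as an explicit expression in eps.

delta = min(7, (98/23)eps)

Let eps > 0 be given. We want delta > 0 with 0 < |w − 9| < delta ⇒ |(-7w - 12)/(w + 5) + 75/14| < eps.
Combining over a common denominator, (-7w - 12)/(w + 5) + 75/14 = [(-7w - 12)·14 − (-75)·(w + 5)] / [14·(w + 5)] = -23(w − 9) / (14(w + 5)).
So |(-7w - 12)/(w + 5) + 75/14| = 23|w − 9| / (14·|w + 5|).
Require delta ≤ 7, so |w + 5| ≥ |14| − |w − 9| > 14 − 7 = 7.
Hence |(-7w - 12)/(w + 5) + 75/14| < 23|w − 9|/(14·7) = (23/98)|w − 9|, which is < eps once |w − 9| < (98/23)eps.
Take delta = min(7, (98/23)eps). Then 0 < |w − 9| < delta forces both bounds, so |(-7w - 12)/(w + 5) + 75/14| < eps.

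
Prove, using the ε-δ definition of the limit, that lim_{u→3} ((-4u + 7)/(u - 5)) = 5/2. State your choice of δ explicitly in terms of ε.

Suppose ε > 0. We want δ > 0 with 0 < |u − 3| < δ ⇒ |(-4u + 7)/(u - 5) − (5/2)| < ε.
Combining over a common denominator, (-4u + 7)/(u - 5) − (5/2) = [(-4u + 7)·(-2) − (-5)·(u - 5)] / [(-2)·(u - 5)] = 13(u − 3) / ((-2)(u - 5)).
So |(-4u + 7)/(u - 5) − (5/2)| = 13|u − 3| / (2·|u − 5|).
Require δ ≤ 1, so |u − 5| ≥ |-2| − |u − 3| > 2 − 1 = 1.
Hence |(-4u + 7)/(u - 5) − (5/2)| < 13|u − 3|/(2·1) = (13/2)|u − 3|, which is < ε once |u − 3| < (2/13)ε.
Take δ = min(1, (2/13)ε). Then 0 < |u − 3| < δ forces both bounds, so |(-4u + 7)/(u - 5) − (5/2)| < ε.

δ = min(1, (2/13)ε)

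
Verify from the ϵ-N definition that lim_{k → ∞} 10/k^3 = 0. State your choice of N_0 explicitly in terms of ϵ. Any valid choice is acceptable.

N_0 = (10/ϵ)^{1/3}

Fix ϵ > 0. For k ≥ 1, |10/k^3 − 0| = 10/k^3.
10/k^3 < ϵ ⇔ k^3 > 10/ϵ ⇔ k > (10/ϵ)^{1/3}.
Take N_0 = (10/ϵ)^{1/3}. Then k > N_0 implies 10/k^3 < ϵ.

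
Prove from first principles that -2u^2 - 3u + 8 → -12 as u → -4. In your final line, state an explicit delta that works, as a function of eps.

Let eps > 0 be given. We want delta > 0 such that 0 < |u + 4| < delta implies |(-2u^2 - 3u + 8) + 12| < eps.
(-2u^2 - 3u + 8) + 12 = -2u^2 - 3u + 20 = (u + 4)(-2u + 5).
So |(-2u^2 - 3u + 8) + 12| = |u + 4|·|-2u + 5|.
Require delta ≤ 1. Then |u + 4| < 1 gives |u| < 5, and by the triangle inequality |-2u + 5| ≤ 2·5 + 5 = 15.
Hence |(-2u^2 - 3u + 8) + 12| ≤ 15|u + 4| < eps provided |u + 4| < eps/15.
Take delta = min(1, eps/15). Then 0 < |u + 4| < delta gives both |u + 4| < 1 and |u + 4| < eps/15, so |(-2u^2 - 3u + 8) + 12| < eps.

delta = min(1, eps/15)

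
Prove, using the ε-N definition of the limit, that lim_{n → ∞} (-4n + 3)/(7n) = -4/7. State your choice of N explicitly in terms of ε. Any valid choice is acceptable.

N = (3/7)/ε

Fix ε > 0. For n ≥ 1, |(-4n + 3)/(7n) + 4/7| = |21|/(7(7n)) = 21/(7(7n)).
Since 7n ≥ 7n for n ≥ 1, this is ≤ 21/(7·7n) = (3/7)/n.
So |(-4n + 3)/(7n) + 4/7| < ε whenever n > (3/7)/ε.
Take N = (3/7)/ε. If n > N then |(-4n + 3)/(7n) + 4/7| ≤ (3/7)/n < ε.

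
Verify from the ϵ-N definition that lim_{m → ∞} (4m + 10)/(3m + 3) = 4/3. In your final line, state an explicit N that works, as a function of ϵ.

N = 2/ϵ

Let ϵ > 0. For m ≥ 1, |(4m + 10)/(3m + 3) − (4/3)| = |18|/(3(3m + 3)) = 18/(3(3m + 3)).
Since 3m + 3 ≥ 3m for m ≥ 1, this is ≤ 18/(3·3m) = 2/m.
So |(4m + 10)/(3m + 3) − (4/3)| < ϵ whenever m > 2/ϵ.
Take N = 2/ϵ. If m > N then |(4m + 10)/(3m + 3) − (4/3)| ≤ 2/m < ϵ.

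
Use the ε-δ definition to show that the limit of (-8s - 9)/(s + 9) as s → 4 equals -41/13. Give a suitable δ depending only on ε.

δ = min(13/2, (169/126)ε)

Fix ε > 0. We want δ > 0 with 0 < |s − 4| < δ ⇒ |(-8s - 9)/(s + 9) + 41/13| < ε.
Combining over a common denominator, (-8s - 9)/(s + 9) + 41/13 = [(-8s - 9)·13 − (-41)·(s + 9)] / [13·(s + 9)] = -63(s − 4) / (13(s + 9)).
So |(-8s - 9)/(s + 9) + 41/13| = 63|s − 4| / (13·|s + 9|).
Restrict δ ≤ 13/2. Then |s − 4| < 13/2 gives |s + 9| = |(s − 4) + 13| ≥ 13 − 13/2 = 13/2.
Hence |(-8s - 9)/(s + 9) + 41/13| < 63|s − 4|/(13·(13/2)) = (126/169)|s − 4|, which is < ε once |s − 4| < (169/126)ε.
Take δ = min(13/2, (169/126)ε). Then 0 < |s − 4| < δ forces both bounds, so |(-8s - 9)/(s + 9) + 41/13| < ε.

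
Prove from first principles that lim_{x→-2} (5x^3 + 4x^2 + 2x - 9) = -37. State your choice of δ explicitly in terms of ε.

Suppose ε > 0. We want δ > 0 such that 0 < |x + 2| < δ implies |(5x^3 + 4x^2 + 2x - 9) + 37| < ε.
(5x^3 + 4x^2 + 2x - 9) + 37 = 5x^3 + 4x^2 + 2x + 28 = (x + 2)(5x^2 - 6x + 14).
So |(5x^3 + 4x^2 + 2x - 9) + 37| = |x + 2|·|5x^2 - 6x + 14|.
Assume first that |x + 2| < 2, so |x| < 4. Then |5x^2 - 6x + 14| ≤ 5·4^2 + 6·4 + 14 = 118.
Hence |(5x^3 + 4x^2 + 2x - 9) + 37| ≤ 118|x + 2| < ε provided |x + 2| < ε/118.
Choosing δ = min(2, ε/118) ensures both conditions, hence |(5x^3 + 4x^2 + 2x - 9) + 37| < ε.

δ = min(2, ε/118)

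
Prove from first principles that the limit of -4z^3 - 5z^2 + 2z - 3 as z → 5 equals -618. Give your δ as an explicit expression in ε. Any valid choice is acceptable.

δ = min(1, ε/417)

Let ε > 0 be given. We want δ > 0 such that 0 < |z − 5| < δ implies |(-4z^3 - 5z^2 + 2z - 3) + 618| < ε.
(-4z^3 - 5z^2 + 2z - 3) + 618 = -4z^3 - 5z^2 + 2z + 615 = (z − 5)(-4z^2 - 25z - 123).
So |(-4z^3 - 5z^2 + 2z - 3) + 618| = |z − 5|·|-4z^2 - 25z - 123|.
Assume first that |z − 5| < 1, so |z| < 6. Then |-4z^2 - 25z - 123| ≤ 4·6^2 + 25·6 + 123 = 417.
Hence |(-4z^3 - 5z^2 + 2z - 3) + 618| ≤ 417|z − 5| < ε provided |z − 5| < ε/417.
Choosing δ = min(1, ε/417) ensures both conditions, hence |(-4z^3 - 5z^2 + 2z - 3) + 618| < ε.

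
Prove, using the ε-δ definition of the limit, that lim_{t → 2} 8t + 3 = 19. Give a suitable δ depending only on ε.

Let ε > 0 be given. We need δ > 0 so that 0 < |t − 2| < δ implies |(8t + 3) − 19| < ε.
Since (8t + 3) − 19 = 8(t − 2), we have |(8t + 3) − 19| = 8|t − 2|.
So 8|t − 2| < ε exactly when |t − 2| < ε/8.
Choosing δ = ε/8 gives |(8t + 3) − 19| = 8|t − 2| < ε whenever |t − 2| < δ.

δ = ε/8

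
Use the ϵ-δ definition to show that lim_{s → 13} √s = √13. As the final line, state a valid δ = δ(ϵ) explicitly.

Suppose ϵ > 0. We want δ > 0 such that 0 < |s − 13| < δ implies |√s − √13| < ϵ.
Rationalise: √s − √13 = (s − 13)/(√s + √13), so |√s − √13| = |s − 13|/(√s + √13).
Restrict δ ≤ 13 so that |s − 13| < 13 forces s > 0, and then √s + √13 > √13.
Hence |√s − √13| < |s − 13|/√13, which is < ϵ once |s − 13| < √13·ϵ.
Take δ = min(13, √13·ϵ). If 0 < |s − 13| < δ then s > 0 and |√s − √13| < |s − 13|/√13 < ϵ.

δ = min(13, √13·ϵ)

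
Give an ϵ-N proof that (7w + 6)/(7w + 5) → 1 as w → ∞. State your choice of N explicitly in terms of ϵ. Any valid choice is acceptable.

Let ϵ > 0 be given. We seek N > 0 such that w > N implies |(7w + 6)/(7w + 5) − 1| < ϵ.
(7w + 6)/(7w + 5) − 1 = (7(7w + 6) − 7(7w + 5)) / (7(7w + 5)) = 7/(7(7w + 5)).
For w > 0 we have 7w + 5 > 7w, so |(7w + 6)/(7w + 5) − 1| = 7/(7(7w + 5)) < 7/(7·7w) = (1/7)/w.
Thus |(7w + 6)/(7w + 5) − 1| < ϵ whenever w > (1/7)/ϵ.
Take N = (1/7)/ϵ. If w > N then |(7w + 6)/(7w + 5) − 1| < (1/7)/w < ϵ.

N = (1/7)/ϵ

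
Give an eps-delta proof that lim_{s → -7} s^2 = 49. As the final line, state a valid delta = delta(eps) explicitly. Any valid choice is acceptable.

delta = min(1, eps/15)

Let eps > 0 be given. We seek delta > 0 with 0 < |s + 7| < delta ⇒ |s^2 − 49| < eps.
Factor: s^2 − 49 = (s + 7)(s - 7), so |s^2 − 49| = |s + 7|·|s - 7|.
Impose delta ≤ 1 so that |s| < 8; then |s - 7| ≤ 15.
Hence |s^2 − 49| ≤ 15|s + 7|, which is < eps once |s + 7| < eps/15.
Take delta = min(1, eps/15). If 0 < |s + 7| < delta then both bounds hold and |s^2 − 49| ≤ 15|s + 7| < 15·(eps/15) = eps.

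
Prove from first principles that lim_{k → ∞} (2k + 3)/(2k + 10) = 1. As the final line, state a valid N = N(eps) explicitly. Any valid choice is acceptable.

Suppose eps > 0. For k ≥ 1, |(2k + 3)/(2k + 10) − 1| = |-14|/(2(2k + 10)) = 14/(2(2k + 10)).
Since 2k + 10 ≥ 2k for k ≥ 1, this is ≤ 14/(2·2k) = (7/2)/k.
So |(2k + 3)/(2k + 10) − 1| < eps whenever k > (7/2)/eps.
Take N = (7/2)/eps. If k > N then |(2k + 3)/(2k + 10) − 1| ≤ (7/2)/k < eps.

N = (7/2)/eps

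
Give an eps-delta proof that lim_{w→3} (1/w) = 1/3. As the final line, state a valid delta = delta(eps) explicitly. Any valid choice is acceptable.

delta = min(3/2, (9/2)eps)

Suppose eps > 0. We seek delta > 0 such that 0 < |w − 3| < delta implies |1/w − (1/3)| < eps.
|1/w − (1/3)| = |3 − w|/(3·|w|) = |w − 3|/(3|w|).
Require delta ≤ 3/2 so that |w| > 3 − 3/2 = 3/2, hence 3|w| > 9/2.
Then |1/w − (1/3)| < |w − 3|/(9/2), which is < eps when |w − 3| < (9/2)eps.
Take delta = min(3/2, (9/2)eps). Then 0 < |w − 3| < delta gives both |w − 3| < 3/2 and |w − 3| < (9/2)eps, so |1/w − (1/3)| < eps.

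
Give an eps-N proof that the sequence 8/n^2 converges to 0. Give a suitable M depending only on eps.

M = (8/eps)^{1/2}

Suppose eps > 0. For n ≥ 1, |8/n^2 − 0| = 8/n^2.
8/n^2 < eps ⇔ n^2 > 8/eps ⇔ n > (8/eps)^{1/2}.
Take M = (8/eps)^{1/2}. Then n > M implies 8/n^2 < eps.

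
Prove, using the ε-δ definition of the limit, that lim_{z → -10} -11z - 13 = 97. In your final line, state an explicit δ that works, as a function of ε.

δ = ε/11

Let ε > 0 be given. We need δ > 0 so that 0 < |z + 10| < δ implies |(-11z - 13) − 97| < ε.
Since (-11z - 13) − 97 = -11(z + 10), we have |(-11z - 13) − 97| = 11|z + 10|.
Thus it suffices that |z + 10| < ε/11.
Take δ = ε/11. If 0 < |z + 10| < δ then |(-11z - 13) − 97| = 11|z + 10| < 11·(ε/11) = ε.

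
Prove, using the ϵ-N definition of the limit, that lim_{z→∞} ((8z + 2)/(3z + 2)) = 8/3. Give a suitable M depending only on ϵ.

Let ϵ > 0. We seek M > 0 such that z > M implies |(8z + 2)/(3z + 2) − (8/3)| < ϵ.
(8z + 2)/(3z + 2) − (8/3) = (3(8z + 2) − 8(3z + 2)) / (3(3z + 2)) = -10/(3(3z + 2)).
For z > 0 we have 3z + 2 > 3z, so |(8z + 2)/(3z + 2) − (8/3)| = 10/(3(3z + 2)) < 10/(3·3z) = (10/9)/z.
Thus |(8z + 2)/(3z + 2) − (8/3)| < ϵ whenever z > (10/9)/ϵ.
Take M = (10/9)/ϵ. If z > M then |(8z + 2)/(3z + 2) − (8/3)| < (10/9)/z < ϵ.

M = (10/9)/ϵ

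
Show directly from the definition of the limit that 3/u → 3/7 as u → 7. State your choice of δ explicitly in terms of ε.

δ = min(7/2, (49/6)ε)

Let ε > 0. We seek δ > 0 such that 0 < |u − 7| < δ implies |3/u − (3/7)| < ε.
|3/u − (3/7)| = 3·|7 − u|/(7·|u|) = 3|u − 7|/(7|u|).
Restrict δ ≤ 7/2. Then |u − 7| < 7/2 gives |u| > 7/2, so 7|u| > 49/2.
Then |3/u − (3/7)| < 3|u − 7|/(49/2), which is < ε when |u − 7| < (49/6)ε.
Take δ = min(7/2, (49/6)ε). Then 0 < |u − 7| < δ gives both |u − 7| < 7/2 and |u − 7| < (49/6)ε, so |3/u − (3/7)| < ε.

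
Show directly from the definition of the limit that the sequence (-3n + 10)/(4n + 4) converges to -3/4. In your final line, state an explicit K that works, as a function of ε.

Let ε > 0 be given. For n ≥ 1, |(-3n + 10)/(4n + 4) + 3/4| = |52|/(4(4n + 4)) = 52/(4(4n + 4)).
Since 4n + 4 ≥ 4n for n ≥ 1, this is ≤ 52/(4·4n) = (13/4)/n.
So |(-3n + 10)/(4n + 4) + 3/4| < ε whenever n > (13/4)/ε.
Take K = (13/4)/ε. If n > K then |(-3n + 10)/(4n + 4) + 3/4| ≤ (13/4)/n < ε.

K = (13/4)/ε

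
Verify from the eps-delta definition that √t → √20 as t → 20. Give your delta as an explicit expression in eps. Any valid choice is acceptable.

Let eps > 0. We want delta > 0 such that 0 < |t − 20| < delta implies |√t − √20| < eps.
Multiplying by the conjugate, |√t − √20| = |t − 20|/(√t + √20).
Restrict delta ≤ 20 so that |t − 20| < 20 forces t > 0, and then √t + √20 > √20.
Hence |√t − √20| < |t − 20|/√20, which is < eps once |t − 20| < √20·eps.
Take delta = min(20, √20·eps). If 0 < |t − 20| < delta then t > 0 and |√t − √20| < |t − 20|/√20 < eps.

delta = min(20, √20·eps)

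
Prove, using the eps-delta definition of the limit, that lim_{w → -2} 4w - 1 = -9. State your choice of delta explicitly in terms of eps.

Suppose eps > 0. We need delta > 0 so that 0 < |w + 2| < delta implies |(4w - 1) + 9| < eps.
Since (4w - 1) + 9 = 4(w + 2), we have |(4w - 1) + 9| = 4|w + 2|.
Thus it suffices that |w + 2| < eps/4.
Take delta = eps/4. If 0 < |w + 2| < delta then |(4w - 1) + 9| = 4|w + 2| < 4·(eps/4) = eps.

delta = eps/4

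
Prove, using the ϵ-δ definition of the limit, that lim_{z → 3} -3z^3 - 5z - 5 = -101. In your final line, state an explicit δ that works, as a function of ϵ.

δ = min(1, ϵ/116)

Fix ϵ > 0. We want δ > 0 such that 0 < |z − 3| < δ implies |(-3z^3 - 5z - 5) + 101| < ϵ.
(-3z^3 - 5z - 5) + 101 = -3z^3 - 5z + 96 = (z − 3)(-3z^2 - 9z - 32).
So |(-3z^3 - 5z - 5) + 101| = |z − 3|·|-3z^2 - 9z - 32|.
Require δ ≤ 1. Then |z − 3| < 1 gives |z| < 4, and by the triangle inequality |-3z^2 - 9z - 32| ≤ 3·4^2 + 9·4 + 32 = 116.
Hence |(-3z^3 - 5z - 5) + 101| ≤ 116|z − 3| < ϵ provided |z − 3| < ϵ/116.
Take δ = min(1, ϵ/116). Then 0 < |z − 3| < δ gives both |z − 3| < 1 and |z − 3| < ϵ/116, so |(-3z^3 - 5z - 5) + 101| < ϵ.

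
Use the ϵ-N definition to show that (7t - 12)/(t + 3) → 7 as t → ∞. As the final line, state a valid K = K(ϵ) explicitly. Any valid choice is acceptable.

Let ϵ > 0 be given. We seek K > 0 such that t > K implies |(7t - 12)/(t + 3) − 7| < ϵ.
(7t - 12)/(t + 3) − 7 = ((7t - 12) − 7(t + 3)) / ((t + 3)) = -33/((t + 3)).
For t > 0 we have t + 3 > t, so |(7t - 12)/(t + 3) − 7| = 33/((t + 3)) < 33/(t) = 33/t.
Thus |(7t - 12)/(t + 3) − 7| < ϵ whenever t > 33/ϵ.
Take K = 33/ϵ. If t > K then |(7t - 12)/(t + 3) − 7| < 33/t < ϵ.

K = 33/ϵ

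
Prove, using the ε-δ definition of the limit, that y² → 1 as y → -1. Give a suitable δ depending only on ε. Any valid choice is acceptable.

Suppose ε > 0. We seek δ > 0 with 0 < |y + 1| < δ ⇒ |y² − 1| < ε.
Factor: y² − 1 = (y + 1)(y - 1), so |y² − 1| = |y + 1|·|y - 1|.
Impose δ ≤ 2 so that |y| < 3; then |y - 1| ≤ 4.
Hence |y² − 1| ≤ 4|y + 1|, which is < ε once |y + 1| < ε/4.
Take δ = min(2, ε/4). If 0 < |y + 1| < δ then both bounds hold and |y² − 1| ≤ 4|y + 1| < 4·(ε/4) = ε.

δ = min(2, ε/4)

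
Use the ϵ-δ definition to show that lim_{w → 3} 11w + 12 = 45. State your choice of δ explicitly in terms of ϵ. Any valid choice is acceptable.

Let ϵ > 0. We need δ > 0 so that 0 < |w − 3| < δ implies |(11w + 12) − 45| < ϵ.
|(11w + 12) − 45| = |11w - 33| = 11|w − 3|.
Thus it suffices that |w − 3| < ϵ/11.
Choosing δ = ϵ/11 gives |(11w + 12) − 45| = 11|w − 3| < ϵ whenever |w − 3| < δ.

δ = ϵ/11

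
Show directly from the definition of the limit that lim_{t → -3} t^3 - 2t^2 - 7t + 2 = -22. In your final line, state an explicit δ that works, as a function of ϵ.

Let ϵ > 0 be given. We want δ > 0 such that 0 < |t + 3| < δ implies |(t^3 - 2t^2 - 7t + 2) + 22| < ϵ.
(t^3 - 2t^2 - 7t + 2) + 22 = t^3 - 2t^2 - 7t + 24 = (t + 3)(t^2 - 5t + 8).
So |(t^3 - 2t^2 - 7t + 2) + 22| = |t + 3|·|t^2 - 5t + 8|.
Require δ ≤ 2. Then |t + 3| < 2 gives |t| < 5, and by the triangle inequality |t^2 - 5t + 8| ≤ 5^2 + 5·5 + 8 = 58.
Hence |(t^3 - 2t^2 - 7t + 2) + 22| ≤ 58|t + 3| < ϵ provided |t + 3| < ϵ/58.
Choosing δ = min(2, ϵ/58) ensures both conditions, hence |(t^3 - 2t^2 - 7t + 2) + 22| < ϵ.

δ = min(2, ϵ/58)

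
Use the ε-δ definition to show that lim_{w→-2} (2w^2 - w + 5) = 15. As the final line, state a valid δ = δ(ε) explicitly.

Fix ε > 0. We want δ > 0 such that 0 < |w + 2| < δ implies |(2w^2 - w + 5) − 15| < ε.
(2w^2 - w + 5) − 15 = 2w^2 - w - 10 = (w + 2)(2w - 5).
So |(2w^2 - w + 5) − 15| = |w + 2|·|2w - 5|.
Assume first that |w + 2| < 2, so |w| < 4. Then |2w - 5| ≤ 2·4 + 5 = 13.
Hence |(2w^2 - w + 5) − 15| ≤ 13|w + 2| < ε provided |w + 2| < ε/13.
Take δ = min(2, ε/13). Then 0 < |w + 2| < δ gives both |w + 2| < 2 and |w + 2| < ε/13, so |(2w^2 - w + 5) − 15| < ε.

δ = min(2, ε/13)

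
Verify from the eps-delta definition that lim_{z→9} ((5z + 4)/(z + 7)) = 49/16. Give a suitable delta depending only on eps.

Let eps > 0 be given. We want delta > 0 with 0 < |z − 9| < delta ⇒ |(5z + 4)/(z + 7) − (49/16)| < eps.
Combining over a common denominator, (5z + 4)/(z + 7) − (49/16) = [(5z + 4)·16 − 49·(z + 7)] / [16·(z + 7)] = 31(z − 9) / (16(z + 7)).
So |(5z + 4)/(z + 7) − (49/16)| = 31|z − 9| / (16·|z + 7|).
Require delta ≤ 8, so |z + 7| ≥ |16| − |z − 9| > 16 − 8 = 8.
Hence |(5z + 4)/(z + 7) − (49/16)| < 31|z − 9|/(16·8) = (31/128)|z − 9|, which is < eps once |z − 9| < (128/31)eps.
Take delta = min(8, (128/31)eps). Then 0 < |z − 9| < delta forces both bounds, so |(5z + 4)/(z + 7) − (49/16)| < eps.

delta = min(8, (128/31)eps)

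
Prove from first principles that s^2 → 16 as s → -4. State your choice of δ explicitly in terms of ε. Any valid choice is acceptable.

δ = min(2, ε/10)

Let ε > 0. We seek δ > 0 with 0 < |s + 4| < δ ⇒ |s^2 − 16| < ε.
Factor: s^2 − 16 = (s + 4)(s - 4), so |s^2 − 16| = |s + 4|·|s - 4|.
Restrict δ ≤ 2. Then |s + 4| < 2 gives |s| < 6, so by the triangle inequality |s - 4| ≤ 6 + 4 = 10.
Hence |s^2 − 16| ≤ 10|s + 4|, which is < ε once |s + 4| < ε/10.
Take δ = min(2, ε/10). If 0 < |s + 4| < δ then both bounds hold and |s^2 − 16| ≤ 10|s + 4| < 10·(ε/10) = ε.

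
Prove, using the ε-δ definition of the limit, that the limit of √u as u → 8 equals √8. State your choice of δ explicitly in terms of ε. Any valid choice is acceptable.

Let ε > 0. We want δ > 0 such that 0 < |u − 8| < δ implies |√u − √8| < ε.
Rationalise: √u − √8 = (u − 8)/(√u + √8), so |√u − √8| = |u − 8|/(√u + √8).
Restrict δ ≤ 8 so that |u − 8| < 8 forces u > 0, and then √u + √8 > √8.
Hence |√u − √8| < |u − 8|/√8, which is < ε once |u − 8| < √8·ε.
Take δ = min(8, √8·ε). If 0 < |u − 8| < δ then u > 0 and |√u − √8| < |u − 8|/√8 < ε.

δ = min(8, √8·ε)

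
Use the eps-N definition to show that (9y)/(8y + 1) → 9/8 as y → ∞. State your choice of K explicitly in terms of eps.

K = (9/64)/eps

Let eps > 0 be given. We seek K > 0 such that y > K implies |(9y)/(8y + 1) − (9/8)| < eps.
(9y)/(8y + 1) − (9/8) = (8(9y) − 9(8y + 1)) / (8(8y + 1)) = -9/(8(8y + 1)).
For y > 0 we have 8y + 1 > 8y, so |(9y)/(8y + 1) − (9/8)| = 9/(8(8y + 1)) < 9/(8·8y) = (9/64)/y.
Thus |(9y)/(8y + 1) − (9/8)| < eps whenever y > (9/64)/eps.
Take K = (9/64)/eps. If y > K then |(9y)/(8y + 1) − (9/8)| < (9/64)/y < eps.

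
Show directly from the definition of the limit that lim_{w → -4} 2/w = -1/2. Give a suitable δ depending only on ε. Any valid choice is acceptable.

Suppose ε > 0. We seek δ > 0 such that 0 < |w + 4| < δ implies |2/w + 1/2| < ε.
|2/w + 1/2| = 2·|-4 − w|/(4·|w|) = 2|w + 4|/(4|w|).
Require δ ≤ 2 so that |w| > 4 − 2 = 2, hence 4|w| > 8.
Then |2/w + 1/2| < 2|w + 4|/8, which is < ε when |w + 4| < 4ε.
Take δ = min(2, 4ε). Then 0 < |w + 4| < δ gives both |w + 4| < 2 and |w + 4| < 4ε, so |2/w + 1/2| < ε.

δ = min(2, 4ε)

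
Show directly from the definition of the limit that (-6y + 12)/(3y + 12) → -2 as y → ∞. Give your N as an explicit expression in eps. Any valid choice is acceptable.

N = 12/eps

Suppose eps > 0. We seek N > 0 such that y > N implies |(-6y + 12)/(3y + 12) + 2| < eps.
(-6y + 12)/(3y + 12) + 2 = (3(-6y + 12) − (-6)(3y + 12)) / (3(3y + 12)) = 108/(3(3y + 12)).
For y > 0 we have 3y + 12 > 3y, so |(-6y + 12)/(3y + 12) + 2| = 108/(3(3y + 12)) < 108/(3·3y) = 12/y.
Thus |(-6y + 12)/(3y + 12) + 2| < eps whenever y > 12/eps.
Take N = 12/eps. If y > N then |(-6y + 12)/(3y + 12) + 2| < 12/y < eps.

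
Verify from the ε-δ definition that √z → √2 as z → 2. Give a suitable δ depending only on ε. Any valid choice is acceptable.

δ = min(2, √2·ε)

Suppose ε > 0. We want δ > 0 such that 0 < |z − 2| < δ implies |√z − √2| < ε.
Multiplying by the conjugate, |√z − √2| = |z − 2|/(√z + √2).
Restrict δ ≤ 2 so that |z − 2| < 2 forces z > 0, and then √z + √2 > √2.
Hence |√z − √2| < |z − 2|/√2, which is < ε once |z − 2| < √2·ε.
Take δ = min(2, √2·ε). If 0 < |z − 2| < δ then z > 0 and |√z − √2| < |z − 2|/√2 < ε.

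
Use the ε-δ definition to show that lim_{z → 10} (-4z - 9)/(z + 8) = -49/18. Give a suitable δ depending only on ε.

Fix ε > 0. We want δ > 0 with 0 < |z − 10| < δ ⇒ |(-4z - 9)/(z + 8) + 49/18| < ε.
Combining over a common denominator, (-4z - 9)/(z + 8) + 49/18 = [(-4z - 9)·18 − (-49)·(z + 8)] / [18·(z + 8)] = -23(z − 10) / (18(z + 8)).
So |(-4z - 9)/(z + 8) + 49/18| = 23|z − 10| / (18·|z + 8|).
Require δ ≤ 9, so |z + 8| ≥ |18| − |z − 10| > 18 − 9 = 9.
Hence |(-4z - 9)/(z + 8) + 49/18| < 23|z − 10|/(18·9) = (23/162)|z − 10|, which is < ε once |z − 10| < (162/23)ε.
Take δ = min(9, (162/23)ε). Then 0 < |z − 10| < δ forces both bounds, so |(-4z - 9)/(z + 8) + 49/18| < ε.

δ = min(9, (162/23)ε)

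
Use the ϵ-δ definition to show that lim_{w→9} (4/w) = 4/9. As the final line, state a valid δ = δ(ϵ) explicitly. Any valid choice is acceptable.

δ = min(9/2, (81/8)ϵ)

Let ϵ > 0 be given. We seek δ > 0 such that 0 < |w − 9| < δ implies |4/w − (4/9)| < ϵ.
|4/w − (4/9)| = 4·|9 − w|/(9·|w|) = 4|w − 9|/(9|w|).
Require δ ≤ 9/2 so that |w| > 9 − 9/2 = 9/2, hence 9|w| > 81/2.
Then |4/w − (4/9)| < 4|w − 9|/(81/2), which is < ϵ when |w − 9| < (81/8)ϵ.
Take δ = min(9/2, (81/8)ϵ). Then 0 < |w − 9| < δ gives both |w − 9| < 9/2 and |w − 9| < (81/8)ϵ, so |4/w − (4/9)| < ϵ.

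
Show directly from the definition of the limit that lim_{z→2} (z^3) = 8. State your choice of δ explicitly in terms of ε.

Let ε > 0 be given. We seek δ > 0 with 0 < |z − 2| < δ ⇒ |z^3 − 8| < ε.
Factor: z^3 − 8 = (z − 2)(z^2 + 2z + 4), so |z^3 − 8| = |z − 2|·|z^2 + 2z + 4|.
Impose δ ≤ 1 so that |z| < 3; then |z^2 + 2z + 4| ≤ 19.
Hence |z^3 − 8| ≤ 19|z − 2|, which is < ε once |z − 2| < ε/19.
Take δ = min(1, ε/19). If 0 < |z − 2| < δ then both bounds hold and |z^3 − 8| ≤ 19|z − 2| < 19·(ε/19) = ε.

δ = min(1, ε/19)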